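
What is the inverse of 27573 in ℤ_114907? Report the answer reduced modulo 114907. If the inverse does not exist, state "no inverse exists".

Euclidean algorithm on 114907, 27573:
114907 = 4×27573 + 4615
27573 = 5×4615 + 4498
4615 = 1×4498 + 117
4498 = 38×117 + 52
117 = 2×52 + 13
52 = 4×13 + 0
The gcd is 13, not 1, hence no inverse exists.

no inverse exists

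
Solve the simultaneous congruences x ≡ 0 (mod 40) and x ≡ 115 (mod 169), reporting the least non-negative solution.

960

Write x = 0 + 40·k. Then 40·k ≡ 115 − 0 ≡ 115 (mod 169).
Need 40⁻¹ mod 169. Extended Euclid on (169, 40):
169 = 4*40 + 9
40 = 4*9 + 4
9 = 2*4 + 1
4 = 4*1 + 0
Back-substitute:
1 = 9 − 2·4
1 = −2·40 + 9·9
1 = 9·169 − 38·40
40⁻¹ ≡ 131 (mod 169), so k ≡ 131·115 ≡ 24 (mod 169).
x = 0 + 40·24 = 960.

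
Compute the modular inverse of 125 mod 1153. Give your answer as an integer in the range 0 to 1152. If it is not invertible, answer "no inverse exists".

Extended Euclidean algorithm:
1153 = 9×125 + 28
125 = 4×28 + 13
28 = 2×13 + 2
13 = 6×2 + 1
2 = 2×1 + 0
gcd = 1, so the inverse exists. Back-substitute:
1 = 13 − 6·2
1 = −6·28 + 13·13
1 = 13·125 − 58·28
1 = −58·1153 + 535·125
So 125·535 ≡ 1 (mod 1153).

535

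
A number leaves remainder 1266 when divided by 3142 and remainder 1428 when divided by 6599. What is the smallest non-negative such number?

Write x = 1266 + 3142·k. Then 3142·k ≡ 1428 − 1266 ≡ 162 (mod 6599).
Need 3142⁻¹ mod 6599. Extended Euclid on (6599, 3142):
6599 = 2×3142 + 315
3142 = 9×315 + 307
315 = 1×307 + 8
307 = 38×8 + 3
8 = 2×3 + 2
3 = 1×2 + 1
2 = 2×1 + 0
Back-substitute:
1 = 3 − 2
1 = −8 + 3·3
1 = 3·307 − 115·8
1 = −115·315 + 118·307
1 = 118·3142 − 1177·315
1 = −1177·6599 + 2472·3142
3142⁻¹ ≡ 2472 (mod 6599), so k ≡ 2472·162 ≡ 4524 (mod 6599).
x = 1266 + 3142·4524 = 14215674.

14215674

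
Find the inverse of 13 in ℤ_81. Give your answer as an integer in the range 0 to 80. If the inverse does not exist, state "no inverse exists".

Apply the Euclidean algorithm to 81 and 13:
81 = 6×13 + 3
13 = 4×3 + 1
3 = 3×1 + 0
gcd = 1, so the inverse exists. Back-substitute:
1 = 13 − 4·3
1 = −4·81 + 25·13
So 13·25 ≡ 1 (mod 81).

25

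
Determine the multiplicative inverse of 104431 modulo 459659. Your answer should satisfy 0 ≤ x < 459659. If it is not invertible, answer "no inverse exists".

Extended Euclidean algorithm:
459659 = 4×104431 + 41935
104431 = 2×41935 + 20561
41935 = 2×20561 + 813
20561 = 25×813 + 236
813 = 3×236 + 105
236 = 2×105 + 26
105 = 4×26 + 1
26 = 26×1 + 0
Since gcd(104431, 459659) = 1, back-substitute to write 1 as a combination:
1 = 105 − 4·26
1 = −4·236 + 9·105
1 = 9·813 − 31·236
1 = −31·20561 + 784·813
1 = 784·41935 − 1599·20561
1 = −1599·104431 + 3982·41935
1 = 3982·459659 − 17527·104431
Hence 104431⁻¹ ≡ -17527 ≡ 442132 (mod 459659).

442132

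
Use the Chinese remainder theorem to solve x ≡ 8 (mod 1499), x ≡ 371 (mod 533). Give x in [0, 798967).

82453

Write x = 8 + 1499·k. Then 1499·k ≡ 371 − 8 ≡ 363 (mod 533).
Need 1499⁻¹ mod 533. Extended Euclid on (533, 433):
533 = 1·433 + 100
433 = 4·100 + 33
100 = 3·33 + 1
33 = 33·1 + 0
Back-substitute:
1 = 100 − 3·33
1 = −3·433 + 13·100
1 = 13·533 − 16·433
1499⁻¹ ≡ 517 (mod 533), so k ≡ 517·363 ≡ 55 (mod 533).
x = 8 + 1499·55 = 82453.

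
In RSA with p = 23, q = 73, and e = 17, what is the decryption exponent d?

φ(n) = (p−1)(q−1) = 22·72 = 1584.
Need d with 17·d ≡ 1 (mod 1584). Apply the extended Euclidean algorithm:
1584 = 93·17 + 3
17 = 5·3 + 2
3 = 1·2 + 1
2 = 2·1 + 0
Back-substitute:
1 = 3 − 2
1 = −17 + 6·3
1 = 6·1584 − 559·17
So 17·(-559) ≡ 1 (mod 1584), hence d ≡ -559 ≡ 1025 (mod 1584).

1025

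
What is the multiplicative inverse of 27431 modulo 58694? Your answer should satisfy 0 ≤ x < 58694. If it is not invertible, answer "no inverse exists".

Apply the Euclidean algorithm to 58694 and 27431:
58694 = 2·27431 + 3832
27431 = 7·3832 + 607
3832 = 6·607 + 190
607 = 3·190 + 37
190 = 5·37 + 5
37 = 7·5 + 2
5 = 2·2 + 1
2 = 2·1 + 0
Since gcd(27431, 58694) = 1, back-substitute to write 1 as a combination:
1 = 5 − 2·2
1 = −2·37 + 15·5
1 = 15·190 − 77·37
1 = −77·607 + 246·190
1 = 246·3832 − 1553·607
1 = −1553·27431 + 11117·3832
1 = 11117·58694 − 23787·27431
Hence 27431⁻¹ ≡ -23787 ≡ 34907 (mod 58694).

34907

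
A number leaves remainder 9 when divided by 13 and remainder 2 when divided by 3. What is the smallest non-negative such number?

35

Write x = 9 + 13·k. Then 13·k ≡ 2 − 9 ≡ 2 (mod 3).
Need 13⁻¹ mod 3. Extended Euclid on (3, 1):
3 = 3·1 + 0
13⁻¹ ≡ 1 (mod 3), so k ≡ 1·2 ≡ 2 (mod 3).
x = 9 + 13·2 = 35.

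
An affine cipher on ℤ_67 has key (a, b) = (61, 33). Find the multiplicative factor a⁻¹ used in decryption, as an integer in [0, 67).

11

gcd(67, 61) by repeated division:
67 = 1*61 + 6
61 = 10*6 + 1
6 = 6*1 + 0
gcd = 1, so the inverse exists. Back-substitute:
1 = 61 − 10·6
1 = −10·67 + 11·61
So 61·11 ≡ 1 (mod 67).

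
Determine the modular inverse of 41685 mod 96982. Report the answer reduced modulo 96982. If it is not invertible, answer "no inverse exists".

Apply the Euclidean algorithm to 96982 and 41685:
96982 = 2*41685 + 13612
41685 = 3*13612 + 849
13612 = 16*849 + 28
849 = 30*28 + 9
28 = 3*9 + 1
9 = 9*1 + 0
gcd = 1, so the inverse exists. Back-substitute:
1 = 28 − 3·9
1 = −3·849 + 91·28
1 = 91·13612 − 1459·849
1 = −1459·41685 + 4468·13612
1 = 4468·96982 − 10395·41685
Hence 41685⁻¹ ≡ -10395 ≡ 86587 (mod 96982).

86587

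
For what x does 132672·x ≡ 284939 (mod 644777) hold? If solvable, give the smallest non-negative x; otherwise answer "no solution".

419808

First find gcd(132672, 644777):
644777 = 4×132672 + 114089
132672 = 1×114089 + 18583
114089 = 6×18583 + 2591
18583 = 7×2591 + 446
2591 = 5×446 + 361
446 = 1×361 + 85
361 = 4×85 + 21
85 = 4×21 + 1
21 = 21×1 + 0
gcd = 1, so a unique solution mod 644777 exists.
Back-substitute for the Bézout coefficients:
1 = 85 − 4·21
1 = −4·361 + 17·85
1 = 17·446 − 21·361
1 = −21·2591 + 122·446
1 = 122·18583 − 875·2591
1 = −875·114089 + 5372·18583
1 = 5372·132672 − 6247·114089
1 = −6247·644777 + 30360·132672
So 132672·(30360) ≡ 1 (mod 644777), giving 132672⁻¹ ≡ 30360.
x ≡ 132672⁻¹·284939 ≡ 30360·284939 ≡ 419808 (mod 644777).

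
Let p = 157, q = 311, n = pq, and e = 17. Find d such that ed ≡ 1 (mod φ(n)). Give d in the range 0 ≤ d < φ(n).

19913

φ(n) = (p−1)(q−1) = 156·310 = 48360.
Need d with 17·d ≡ 1 (mod 48360). Apply the extended Euclidean algorithm:
48360 = 2844×17 + 12
17 = 1×12 + 5
12 = 2×5 + 2
5 = 2×2 + 1
2 = 2×1 + 0
Back-substitute:
1 = 5 − 2·2
1 = −2·12 + 5·5
1 = 5·17 − 7·12
1 = −7·48360 + 19913·17
So 17·19913 ≡ 1 (mod 48360), hence d = 19913.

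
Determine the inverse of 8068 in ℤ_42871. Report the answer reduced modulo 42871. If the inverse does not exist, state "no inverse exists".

Apply the Euclidean algorithm to 42871 and 8068:
42871 = 5*8068 + 2531
8068 = 3*2531 + 475
2531 = 5*475 + 156
475 = 3*156 + 7
156 = 22*7 + 2
7 = 3*2 + 1
2 = 2*1 + 0
Since gcd(8068, 42871) = 1, back-substitute to write 1 as a combination:
1 = 7 − 3·2
1 = −3·156 + 67·7
1 = 67·475 − 204·156
1 = −204·2531 + 1087·475
1 = 1087·8068 − 3465·2531
1 = −3465·42871 + 18412·8068
So 8068·18412 ≡ 1 (mod 42871).

18412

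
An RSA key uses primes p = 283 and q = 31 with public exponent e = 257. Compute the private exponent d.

φ(n) = (p−1)(q−1) = 282·30 = 8460.
Need d with 257·d ≡ 1 (mod 8460). Apply the extended Euclidean algorithm:
8460 = 32·257 + 236
257 = 1·236 + 21
236 = 11·21 + 5
21 = 4·5 + 1
5 = 5·1 + 0
Back-substitute:
1 = 21 − 4·5
1 = −4·236 + 45·21
1 = 45·257 − 49·236
1 = −49·8460 + 1613·257
So 257·1613 ≡ 1 (mod 8460), hence d = 1613.

1613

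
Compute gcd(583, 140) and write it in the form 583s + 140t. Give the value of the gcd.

Apply Euclid's algorithm to 583 and 140:
583 = 4·140 + 23
140 = 6·23 + 2
23 = 11·2 + 1
2 = 2·1 + 0
gcd(583, 140) = 1.
Back-substituting:
1 = 23 − 11·2
1 = −11·140 + 67·23
1 = 67·583 − 279·140
So 1 = (67)·583 + (-279)·140.

1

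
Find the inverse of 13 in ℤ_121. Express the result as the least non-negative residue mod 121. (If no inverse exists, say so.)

Apply the Euclidean algorithm to 121 and 13:
121 = 9*13 + 4
13 = 3*4 + 1
4 = 4*1 + 0
gcd = 1, so the inverse exists. Back-substitute:
1 = 13 − 3·4
1 = −3·121 + 28·13
So 13·28 ≡ 1 (mod 121).

28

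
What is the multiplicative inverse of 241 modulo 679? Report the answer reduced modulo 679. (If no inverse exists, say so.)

Extended Euclidean algorithm:
679 = 2*241 + 197
241 = 1*197 + 44
197 = 4*44 + 21
44 = 2*21 + 2
21 = 10*2 + 1
2 = 2*1 + 0
gcd = 1, so the inverse exists. Back-substitute:
1 = 21 − 10·2
1 = −10·44 + 21·21
1 = 21·197 − 94·44
1 = −94·241 + 115·197
1 = 115·679 − 324·241
Hence 241⁻¹ ≡ -324 ≡ 355 (mod 679).

355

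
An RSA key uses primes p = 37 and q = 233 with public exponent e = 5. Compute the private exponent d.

3341

φ(n) = (p−1)(q−1) = 36·232 = 8352.
Need d with 5·d ≡ 1 (mod 8352). Apply the extended Euclidean algorithm:
8352 = 1670*5 + 2
5 = 2*2 + 1
2 = 2*1 + 0
Back-substitute:
1 = 5 − 2·2
1 = −2·8352 + 3341·5
So 5·3341 ≡ 1 (mod 8352), hence d = 3341.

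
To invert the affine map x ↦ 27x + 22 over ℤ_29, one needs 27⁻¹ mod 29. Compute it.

14

Extended Euclidean algorithm:
29 = 1·27 + 2
27 = 13·2 + 1
2 = 2·1 + 0
The gcd is 1. Working backward:
1 = 27 − 13·2
1 = −13·29 + 14·27
So 27·14 ≡ 1 (mod 29).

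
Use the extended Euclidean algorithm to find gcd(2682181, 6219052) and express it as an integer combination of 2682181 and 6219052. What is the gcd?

Repeated division:
6219052 = 2*2682181 + 854690
2682181 = 3*854690 + 118111
854690 = 7*118111 + 27913
118111 = 4*27913 + 6459
27913 = 4*6459 + 2077
6459 = 3*2077 + 228
2077 = 9*228 + 25
228 = 9*25 + 3
25 = 8*3 + 1
3 = 3*1 + 0
gcd(2682181, 6219052) = 1.
Working backward:
1 = 25 − 8·3
1 = −8·228 + 73·25
1 = 73·2077 − 665·228
1 = −665·6459 + 2068·2077
1 = 2068·27913 − 8937·6459
1 = −8937·118111 + 37816·27913
1 = 37816·854690 − 273649·118111
1 = −273649·2682181 + 858763·854690
1 = 858763·6219052 − 1991175·2682181
So 1 = (858763)·6219052 + (-1991175)·2682181.

1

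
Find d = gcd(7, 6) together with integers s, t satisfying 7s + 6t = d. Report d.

Apply Euclid's algorithm to 7 and 6:
7 = 1×6 + 1
6 = 6×1 + 0
gcd(7, 6) = 1.
Back-substituting:
1 = 7 − 6
So 1 = (1)·7 + (-1)·6.

1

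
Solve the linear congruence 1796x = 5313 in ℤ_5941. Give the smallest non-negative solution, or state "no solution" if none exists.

648

First find gcd(1796, 5941):
5941 = 3×1796 + 553
1796 = 3×553 + 137
553 = 4×137 + 5
137 = 27×5 + 2
5 = 2×2 + 1
2 = 2×1 + 0
gcd = 1, so a unique solution mod 5941 exists.
Back-substitute for the Bézout coefficients:
1 = 5 − 2·2
1 = −2·137 + 55·5
1 = 55·553 − 222·137
1 = −222·1796 + 721·553
1 = 721·5941 − 2385·1796
So 1796·(-2385) ≡ 1 (mod 5941), giving 1796⁻¹ ≡ 3556.
x ≡ 1796⁻¹·5313 ≡ 3556·5313 ≡ 648 (mod 5941).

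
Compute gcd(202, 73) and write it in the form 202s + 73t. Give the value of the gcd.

1

Repeated division:
202 = 2*73 + 56
73 = 1*56 + 17
56 = 3*17 + 5
17 = 3*5 + 2
5 = 2*2 + 1
2 = 2*1 + 0
gcd(202, 73) = 1.
Express as a combination:
1 = 5 − 2·2
1 = −2·17 + 7·5
1 = 7·56 − 23·17
1 = −23·73 + 30·56
1 = 30·202 − 83·73
So 1 = (30)·202 + (-83)·73.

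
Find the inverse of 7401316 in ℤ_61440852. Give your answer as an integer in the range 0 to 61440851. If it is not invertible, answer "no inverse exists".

Euclidean algorithm on 61440852, 7401316:
61440852 = 8*7401316 + 2230324
7401316 = 3*2230324 + 710344
2230324 = 3*710344 + 99292
710344 = 7*99292 + 15300
99292 = 6*15300 + 7492
15300 = 2*7492 + 316
7492 = 23*316 + 224
316 = 1*224 + 92
224 = 2*92 + 40
92 = 2*40 + 12
40 = 3*12 + 4
12 = 3*4 + 0
The gcd is 4, not 1, hence no inverse exists.

no inverse exists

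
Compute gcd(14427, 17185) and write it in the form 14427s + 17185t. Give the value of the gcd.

Apply Euclid's algorithm to 17185 and 14427:
17185 = 1*14427 + 2758
14427 = 5*2758 + 637
2758 = 4*637 + 210
637 = 3*210 + 7
210 = 30*7 + 0
gcd(14427, 17185) = 7.
Working backward:
7 = 637 − 3·210
7 = −3·2758 + 13·637
7 = 13·14427 − 68·2758
7 = −68·17185 + 81·14427
So 7 = (-68)·17185 + (81)·14427.

7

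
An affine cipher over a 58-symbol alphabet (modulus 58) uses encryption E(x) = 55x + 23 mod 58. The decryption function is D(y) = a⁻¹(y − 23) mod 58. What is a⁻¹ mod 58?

19

gcd(58, 55) by repeated division:
58 = 1×55 + 3
55 = 18×3 + 1
3 = 3×1 + 0
gcd = 1, so the inverse exists. Back-substitute:
1 = 55 − 18·3
1 = −18·58 + 19·55
So 55·19 ≡ 1 (mod 58).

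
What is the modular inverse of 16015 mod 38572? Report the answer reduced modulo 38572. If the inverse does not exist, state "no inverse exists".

36927

Run Euclid on (38572, 16015):
38572 = 2*16015 + 6542
16015 = 2*6542 + 2931
6542 = 2*2931 + 680
2931 = 4*680 + 211
680 = 3*211 + 47
211 = 4*47 + 23
47 = 2*23 + 1
23 = 23*1 + 0
Since gcd(16015, 38572) = 1, back-substitute to write 1 as a combination:
1 = 47 − 2·23
1 = −2·211 + 9·47
1 = 9·680 − 29·211
1 = −29·2931 + 125·680
1 = 125·6542 − 279·2931
1 = −279·16015 + 683·6542
1 = 683·38572 − 1645·16015
So 16015·(-1645) ≡ 1 (mod 38572), and -1645 ≡ 36927 (mod 38572).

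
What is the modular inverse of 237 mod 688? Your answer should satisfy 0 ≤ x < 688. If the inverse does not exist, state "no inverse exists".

gcd(688, 237) by repeated division:
688 = 2×237 + 214
237 = 1×214 + 23
214 = 9×23 + 7
23 = 3×7 + 2
7 = 3×2 + 1
2 = 2×1 + 0
Since gcd(237, 688) = 1, back-substitute to write 1 as a combination:
1 = 7 − 3·2
1 = −3·23 + 10·7
1 = 10·214 − 93·23
1 = −93·237 + 103·214
1 = 103·688 − 299·237
Thus 237·(-299) ≡ 1 (mod 688); reducing, -299 mod 688 = 389.

389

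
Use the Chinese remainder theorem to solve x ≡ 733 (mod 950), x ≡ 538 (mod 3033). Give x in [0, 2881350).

1562533

Write x = 733 + 950·k. Then 950·k ≡ 538 − 733 ≡ 2838 (mod 3033).
Need 950⁻¹ mod 3033. Extended Euclid on (3033, 950):
3033 = 3×950 + 183
950 = 5×183 + 35
183 = 5×35 + 8
35 = 4×8 + 3
8 = 2×3 + 2
3 = 1×2 + 1
2 = 2×1 + 0
Back-substitute:
1 = 3 − 2
1 = −8 + 3·3
1 = 3·35 − 13·8
1 = −13·183 + 68·35
1 = 68·950 − 353·183
1 = −353·3033 + 1127·950
950⁻¹ ≡ 1127 (mod 3033), so k ≡ 1127·2838 ≡ 1644 (mod 3033).
x = 733 + 950·1644 = 1562533.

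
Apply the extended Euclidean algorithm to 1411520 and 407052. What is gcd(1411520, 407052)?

4

Repeated division:
1411520 = 3·407052 + 190364
407052 = 2·190364 + 26324
190364 = 7·26324 + 6096
26324 = 4·6096 + 1940
6096 = 3·1940 + 276
1940 = 7·276 + 8
276 = 34·8 + 4
8 = 2·4 + 0
gcd(1411520, 407052) = 4.
Express as a combination:
4 = 276 − 34·8
4 = −34·1940 + 239·276
4 = 239·6096 − 751·1940
4 = −751·26324 + 3243·6096
4 = 3243·190364 − 23452·26324
4 = −23452·407052 + 50147·190364
4 = 50147·1411520 − 173893·407052
So 4 = (50147)·1411520 + (-173893)·407052.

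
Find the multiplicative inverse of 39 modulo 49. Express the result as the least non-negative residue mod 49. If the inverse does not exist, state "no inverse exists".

44

gcd(49, 39) by repeated division:
49 = 1*39 + 10
39 = 3*10 + 9
10 = 1*9 + 1
9 = 9*1 + 0
The gcd is 1. Working backward:
1 = 10 − 9
1 = −39 + 4·10
1 = 4·49 − 5·39
So 39·(-5) ≡ 1 (mod 49), and -5 ≡ 44 (mod 49).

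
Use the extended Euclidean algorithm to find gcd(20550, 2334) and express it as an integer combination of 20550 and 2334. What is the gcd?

6

Apply Euclid's algorithm to 20550 and 2334:
20550 = 8*2334 + 1878
2334 = 1*1878 + 456
1878 = 4*456 + 54
456 = 8*54 + 24
54 = 2*24 + 6
24 = 4*6 + 0
gcd(20550, 2334) = 6.
Back-substituting:
6 = 54 − 2·24
6 = −2·456 + 17·54
6 = 17·1878 − 70·456
6 = −70·2334 + 87·1878
6 = 87·20550 − 766·2334
So 6 = (87)·20550 + (-766)·2334.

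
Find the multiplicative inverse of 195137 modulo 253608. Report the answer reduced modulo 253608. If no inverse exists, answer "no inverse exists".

Apply the Euclidean algorithm to 253608 and 195137:
253608 = 1×195137 + 58471
195137 = 3×58471 + 19724
58471 = 2×19724 + 19023
19724 = 1×19023 + 701
19023 = 27×701 + 96
701 = 7×96 + 29
96 = 3×29 + 9
29 = 3×9 + 2
9 = 4×2 + 1
2 = 2×1 + 0
The gcd is 1. Working backward:
1 = 9 − 4·2
1 = −4·29 + 13·9
1 = 13·96 − 43·29
1 = −43·701 + 314·96
1 = 314·19023 − 8521·701
1 = −8521·19724 + 8835·19023
1 = 8835·58471 − 26191·19724
1 = −26191·195137 + 87408·58471
1 = 87408·253608 − 113599·195137
So 195137·(-113599) ≡ 1 (mod 253608), and -113599 ≡ 140009 (mod 253608).

140009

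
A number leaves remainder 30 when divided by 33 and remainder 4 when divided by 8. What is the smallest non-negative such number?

228

Write x = 30 + 33·k. Then 33·k ≡ 4 − 30 ≡ 6 (mod 8).
Need 33⁻¹ mod 8. Extended Euclid on (8, 1):
8 = 8*1 + 0
33⁻¹ ≡ 1 (mod 8), so k ≡ 1·6 ≡ 6 (mod 8).
x = 30 + 33·6 = 228.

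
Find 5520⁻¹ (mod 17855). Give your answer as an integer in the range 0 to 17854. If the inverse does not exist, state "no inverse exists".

no inverse exists

Compute gcd(5520, 17855):
17855 = 3×5520 + 1295
5520 = 4×1295 + 340
1295 = 3×340 + 275
340 = 1×275 + 65
275 = 4×65 + 15
65 = 4×15 + 5
15 = 3×5 + 0
gcd(5520, 17855) = 5 ≠ 1, so 5520 has no multiplicative inverse modulo 17855.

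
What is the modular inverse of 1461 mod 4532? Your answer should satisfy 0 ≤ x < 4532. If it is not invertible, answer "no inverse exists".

Extended Euclidean algorithm:
4532 = 3·1461 + 149
1461 = 9·149 + 120
149 = 1·120 + 29
120 = 4·29 + 4
29 = 7·4 + 1
4 = 4·1 + 0
gcd = 1, so the inverse exists. Back-substitute:
1 = 29 − 7·4
1 = −7·120 + 29·29
1 = 29·149 − 36·120
1 = −36·1461 + 353·149
1 = 353·4532 − 1095·1461
So 1461·(-1095) ≡ 1 (mod 4532), and -1095 ≡ 3437 (mod 4532).

3437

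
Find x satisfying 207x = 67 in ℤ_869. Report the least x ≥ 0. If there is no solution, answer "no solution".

First find gcd(207, 869):
869 = 4*207 + 41
207 = 5*41 + 2
41 = 20*2 + 1
2 = 2*1 + 0
gcd = 1, so a unique solution mod 869 exists.
Back-substitute for the Bézout coefficients:
1 = 41 − 20·2
1 = −20·207 + 101·41
1 = 101·869 − 424·207
So 207·(-424) ≡ 1 (mod 869), giving 207⁻¹ ≡ 445.
x ≡ 207⁻¹·67 ≡ 445·67 ≡ 269 (mod 869).

269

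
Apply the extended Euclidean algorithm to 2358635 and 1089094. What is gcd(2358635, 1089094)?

Euclidean algorithm:
2358635 = 2×1089094 + 180447
1089094 = 6×180447 + 6412
180447 = 28×6412 + 911
6412 = 7×911 + 35
911 = 26×35 + 1
35 = 35×1 + 0
gcd(2358635, 1089094) = 1.
Express as a combination:
1 = 911 − 26·35
1 = −26·6412 + 183·911
1 = 183·180447 − 5150·6412
1 = −5150·1089094 + 31083·180447
1 = 31083·2358635 − 67316·1089094
So 1 = (31083)·2358635 + (-67316)·1089094.

1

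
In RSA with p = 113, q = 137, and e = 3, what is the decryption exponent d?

φ(n) = (p−1)(q−1) = 112·136 = 15232.
Need d with 3·d ≡ 1 (mod 15232). Apply the extended Euclidean algorithm:
15232 = 5077×3 + 1
3 = 3×1 + 0
Back-substitute:
1 = 15232 − 5077·3
So 3·(-5077) ≡ 1 (mod 15232), hence d ≡ -5077 ≡ 10155 (mod 15232).

10155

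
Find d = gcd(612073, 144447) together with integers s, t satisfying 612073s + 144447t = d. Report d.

1

Apply Euclid's algorithm to 612073 and 144447:
612073 = 4*144447 + 34285
144447 = 4*34285 + 7307
34285 = 4*7307 + 5057
7307 = 1*5057 + 2250
5057 = 2*2250 + 557
2250 = 4*557 + 22
557 = 25*22 + 7
22 = 3*7 + 1
7 = 7*1 + 0
gcd(612073, 144447) = 1.
Express as a combination:
1 = 22 − 3·7
1 = −3·557 + 76·22
1 = 76·2250 − 307·557
1 = −307·5057 + 690·2250
1 = 690·7307 − 997·5057
1 = −997·34285 + 4678·7307
1 = 4678·144447 − 19709·34285
1 = −19709·612073 + 83514·144447
So 1 = (-19709)·612073 + (83514)·144447.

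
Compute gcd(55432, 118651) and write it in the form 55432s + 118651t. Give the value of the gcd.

13

Repeated division:
118651 = 2*55432 + 7787
55432 = 7*7787 + 923
7787 = 8*923 + 403
923 = 2*403 + 117
403 = 3*117 + 52
117 = 2*52 + 13
52 = 4*13 + 0
gcd(55432, 118651) = 13.
Express as a combination:
13 = 117 − 2·52
13 = −2·403 + 7·117
13 = 7·923 − 16·403
13 = −16·7787 + 135·923
13 = 135·55432 − 961·7787
13 = −961·118651 + 2057·55432
So 13 = (-961)·118651 + (2057)·55432.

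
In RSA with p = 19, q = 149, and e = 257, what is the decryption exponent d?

φ(n) = (p−1)(q−1) = 18·148 = 2664.
Need d with 257·d ≡ 1 (mod 2664). Apply the extended Euclidean algorithm:
2664 = 10*257 + 94
257 = 2*94 + 69
94 = 1*69 + 25
69 = 2*25 + 19
25 = 1*19 + 6
19 = 3*6 + 1
6 = 6*1 + 0
Back-substitute:
1 = 19 − 3·6
1 = −3·25 + 4·19
1 = 4·69 − 11·25
1 = −11·94 + 15·69
1 = 15·257 − 41·94
1 = −41·2664 + 425·257
So 257·425 ≡ 1 (mod 2664), hence d = 425.

425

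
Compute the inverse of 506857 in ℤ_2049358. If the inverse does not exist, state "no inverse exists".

1433803

Extended Euclidean algorithm:
2049358 = 4*506857 + 21930
506857 = 23*21930 + 2467
21930 = 8*2467 + 2194
2467 = 1*2194 + 273
2194 = 8*273 + 10
273 = 27*10 + 3
10 = 3*3 + 1
3 = 3*1 + 0
The gcd is 1. Working backward:
1 = 10 − 3·3
1 = −3·273 + 82·10
1 = 82·2194 − 659·273
1 = −659·2467 + 741·2194
1 = 741·21930 − 6587·2467
1 = −6587·506857 + 152242·21930
1 = 152242·2049358 − 615555·506857
Hence 506857⁻¹ ≡ -615555 ≡ 1433803 (mod 2049358).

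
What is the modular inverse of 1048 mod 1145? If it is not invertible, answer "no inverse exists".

Run Euclid on (1145, 1048):
1145 = 1×1048 + 97
1048 = 10×97 + 78
97 = 1×78 + 19
78 = 4×19 + 2
19 = 9×2 + 1
2 = 2×1 + 0
The gcd is 1. Working backward:
1 = 19 − 9·2
1 = −9·78 + 37·19
1 = 37·97 − 46·78
1 = −46·1048 + 497·97
1 = 497·1145 − 543·1048
Thus 1048·(-543) ≡ 1 (mod 1145); reducing, -543 mod 1145 = 602.

602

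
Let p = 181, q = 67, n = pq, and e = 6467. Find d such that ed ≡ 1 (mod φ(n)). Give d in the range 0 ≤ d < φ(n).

2243

φ(n) = (p−1)(q−1) = 180·66 = 11880.
Need d with 6467·d ≡ 1 (mod 11880). Apply the extended Euclidean algorithm:
11880 = 1*6467 + 5413
6467 = 1*5413 + 1054
5413 = 5*1054 + 143
1054 = 7*143 + 53
143 = 2*53 + 37
53 = 1*37 + 16
37 = 2*16 + 5
16 = 3*5 + 1
5 = 5*1 + 0
Back-substitute:
1 = 16 − 3·5
1 = −3·37 + 7·16
1 = 7·53 − 10·37
1 = −10·143 + 27·53
1 = 27·1054 − 199·143
1 = −199·5413 + 1022·1054
1 = 1022·6467 − 1221·5413
1 = −1221·11880 + 2243·6467
So 6467·2243 ≡ 1 (mod 11880), hence d = 2243.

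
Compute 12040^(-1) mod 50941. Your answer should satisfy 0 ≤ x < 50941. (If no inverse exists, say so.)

6173

Apply the Euclidean algorithm to 50941 and 12040:
50941 = 4*12040 + 2781
12040 = 4*2781 + 916
2781 = 3*916 + 33
916 = 27*33 + 25
33 = 1*25 + 8
25 = 3*8 + 1
8 = 8*1 + 0
The gcd is 1. Working backward:
1 = 25 − 3·8
1 = −3·33 + 4·25
1 = 4·916 − 111·33
1 = −111·2781 + 337·916
1 = 337·12040 − 1459·2781
1 = −1459·50941 + 6173·12040
So 12040·6173 ≡ 1 (mod 50941).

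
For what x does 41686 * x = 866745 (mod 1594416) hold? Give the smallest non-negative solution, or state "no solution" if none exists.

no solution

gcd(41686, 1594416):
1594416 = 38×41686 + 10348
41686 = 4×10348 + 294
10348 = 35×294 + 58
294 = 5×58 + 4
58 = 14×4 + 2
4 = 2×2 + 0
gcd = 2, but 2 ∤ 866745, so the congruence has no solution.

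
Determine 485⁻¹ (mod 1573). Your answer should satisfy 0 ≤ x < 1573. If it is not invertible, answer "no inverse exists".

1453

gcd(1573, 485) by repeated division:
1573 = 3×485 + 118
485 = 4×118 + 13
118 = 9×13 + 1
13 = 13×1 + 0
gcd = 1, so the inverse exists. Back-substitute:
1 = 118 − 9·13
1 = −9·485 + 37·118
1 = 37·1573 − 120·485
Thus 485·(-120) ≡ 1 (mod 1573); reducing, -120 mod 1573 = 1453.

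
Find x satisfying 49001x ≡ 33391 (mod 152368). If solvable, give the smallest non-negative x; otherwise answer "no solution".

96855

First find gcd(49001, 152368):
152368 = 3*49001 + 5365
49001 = 9*5365 + 716
5365 = 7*716 + 353
716 = 2*353 + 10
353 = 35*10 + 3
10 = 3*3 + 1
3 = 3*1 + 0
gcd = 1, so a unique solution mod 152368 exists.
Back-substitute for the Bézout coefficients:
1 = 10 − 3·3
1 = −3·353 + 106·10
1 = 106·716 − 215·353
1 = −215·5365 + 1611·716
1 = 1611·49001 − 14714·5365
1 = −14714·152368 + 45753·49001
So 49001·(45753) ≡ 1 (mod 152368), giving 49001⁻¹ ≡ 45753.
x ≡ 49001⁻¹·33391 ≡ 45753·33391 ≡ 96855 (mod 152368).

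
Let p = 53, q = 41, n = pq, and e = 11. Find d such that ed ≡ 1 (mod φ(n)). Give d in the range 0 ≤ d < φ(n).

φ(n) = (p−1)(q−1) = 52·40 = 2080.
Need d with 11·d ≡ 1 (mod 2080). Apply the extended Euclidean algorithm:
2080 = 189×11 + 1
11 = 11×1 + 0
Back-substitute:
1 = 2080 − 189·11
So 11·(-189) ≡ 1 (mod 2080), hence d ≡ -189 ≡ 1891 (mod 2080).

1891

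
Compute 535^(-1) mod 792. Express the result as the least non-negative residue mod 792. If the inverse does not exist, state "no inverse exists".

Run Euclid on (792, 535):
792 = 1×535 + 257
535 = 2×257 + 21
257 = 12×21 + 5
21 = 4×5 + 1
5 = 5×1 + 0
The gcd is 1. Working backward:
1 = 21 − 4·5
1 = −4·257 + 49·21
1 = 49·535 − 102·257
1 = −102·792 + 151·535
So 535·151 ≡ 1 (mod 792).

151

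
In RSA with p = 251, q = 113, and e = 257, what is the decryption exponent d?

19393

φ(n) = (p−1)(q−1) = 250·112 = 28000.
Need d with 257·d ≡ 1 (mod 28000). Apply the extended Euclidean algorithm:
28000 = 108*257 + 244
257 = 1*244 + 13
244 = 18*13 + 10
13 = 1*10 + 3
10 = 3*3 + 1
3 = 3*1 + 0
Back-substitute:
1 = 10 − 3·3
1 = −3·13 + 4·10
1 = 4·244 − 75·13
1 = −75·257 + 79·244
1 = 79·28000 − 8607·257
So 257·(-8607) ≡ 1 (mod 28000), hence d ≡ -8607 ≡ 19393 (mod 28000).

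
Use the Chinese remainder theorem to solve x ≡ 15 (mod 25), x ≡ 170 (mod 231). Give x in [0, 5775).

4790

Write x = 15 + 25·k. Then 25·k ≡ 170 − 15 ≡ 155 (mod 231).
Need 25⁻¹ mod 231. Extended Euclid on (231, 25):
231 = 9×25 + 6
25 = 4×6 + 1
6 = 6×1 + 0
Back-substitute:
1 = 25 − 4·6
1 = −4·231 + 37·25
25⁻¹ ≡ 37 (mod 231), so k ≡ 37·155 ≡ 191 (mod 231).
x = 15 + 25·191 = 4790.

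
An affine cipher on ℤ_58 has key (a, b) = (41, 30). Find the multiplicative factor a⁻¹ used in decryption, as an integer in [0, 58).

Extended Euclidean algorithm:
58 = 1·41 + 17
41 = 2·17 + 7
17 = 2·7 + 3
7 = 2·3 + 1
3 = 3·1 + 0
The gcd is 1. Working backward:
1 = 7 − 2·3
1 = −2·17 + 5·7
1 = 5·41 − 12·17
1 = −12·58 + 17·41
So 41·17 ≡ 1 (mod 58).

17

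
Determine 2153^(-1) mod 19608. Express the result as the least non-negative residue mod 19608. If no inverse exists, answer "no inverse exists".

10865

Run Euclid on (19608, 2153):
19608 = 9·2153 + 231
2153 = 9·231 + 74
231 = 3·74 + 9
74 = 8·9 + 2
9 = 4·2 + 1
2 = 2·1 + 0
gcd = 1, so the inverse exists. Back-substitute:
1 = 9 − 4·2
1 = −4·74 + 33·9
1 = 33·231 − 103·74
1 = −103·2153 + 960·231
1 = 960·19608 − 8743·2153
Hence 2153⁻¹ ≡ -8743 ≡ 10865 (mod 19608).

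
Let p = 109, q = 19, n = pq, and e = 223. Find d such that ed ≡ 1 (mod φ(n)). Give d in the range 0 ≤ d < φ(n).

φ(n) = (p−1)(q−1) = 108·18 = 1944.
Need d with 223·d ≡ 1 (mod 1944). Apply the extended Euclidean algorithm:
1944 = 8·223 + 160
223 = 1·160 + 63
160 = 2·63 + 34
63 = 1·34 + 29
34 = 1·29 + 5
29 = 5·5 + 4
5 = 1·4 + 1
4 = 4·1 + 0
Back-substitute:
1 = 5 − 4
1 = −29 + 6·5
1 = 6·34 − 7·29
1 = −7·63 + 13·34
1 = 13·160 − 33·63
1 = −33·223 + 46·160
1 = 46·1944 − 401·223
So 223·(-401) ≡ 1 (mod 1944), hence d ≡ -401 ≡ 1543 (mod 1944).

1543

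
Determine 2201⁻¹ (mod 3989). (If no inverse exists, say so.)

gcd(3989, 2201) by repeated division:
3989 = 1*2201 + 1788
2201 = 1*1788 + 413
1788 = 4*413 + 136
413 = 3*136 + 5
136 = 27*5 + 1
5 = 5*1 + 0
gcd = 1, so the inverse exists. Back-substitute:
1 = 136 − 27·5
1 = −27·413 + 82·136
1 = 82·1788 − 355·413
1 = −355·2201 + 437·1788
1 = 437·3989 − 792·2201
So 2201·(-792) ≡ 1 (mod 3989), and -792 ≡ 3197 (mod 3989).

3197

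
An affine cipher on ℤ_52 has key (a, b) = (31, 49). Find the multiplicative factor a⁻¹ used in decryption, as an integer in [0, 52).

47

Apply the Euclidean algorithm to 52 and 31:
52 = 1*31 + 21
31 = 1*21 + 10
21 = 2*10 + 1
10 = 10*1 + 0
The gcd is 1. Working backward:
1 = 21 − 2·10
1 = −2·31 + 3·21
1 = 3·52 − 5·31
Hence 31⁻¹ ≡ -5 ≡ 47 (mod 52).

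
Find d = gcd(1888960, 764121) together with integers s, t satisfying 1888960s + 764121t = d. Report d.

1

Repeated division:
1888960 = 2·764121 + 360718
764121 = 2·360718 + 42685
360718 = 8·42685 + 19238
42685 = 2·19238 + 4209
19238 = 4·4209 + 2402
4209 = 1·2402 + 1807
2402 = 1·1807 + 595
1807 = 3·595 + 22
595 = 27·22 + 1
22 = 22·1 + 0
gcd(1888960, 764121) = 1.
Working backward:
1 = 595 − 27·22
1 = −27·1807 + 82·595
1 = 82·2402 − 109·1807
1 = −109·4209 + 191·2402
1 = 191·19238 − 873·4209
1 = −873·42685 + 1937·19238
1 = 1937·360718 − 16369·42685
1 = −16369·764121 + 34675·360718
1 = 34675·1888960 − 85719·764121
So 1 = (34675)·1888960 + (-85719)·764121.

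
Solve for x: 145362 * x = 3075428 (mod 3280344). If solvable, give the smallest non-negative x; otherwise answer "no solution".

no solution

gcd(145362, 3280344):
3280344 = 22·145362 + 82380
145362 = 1·82380 + 62982
82380 = 1·62982 + 19398
62982 = 3·19398 + 4788
19398 = 4·4788 + 246
4788 = 19·246 + 114
246 = 2·114 + 18
114 = 6·18 + 6
18 = 3·6 + 0
gcd = 6, but 6 ∤ 3075428, so the congruence has no solution.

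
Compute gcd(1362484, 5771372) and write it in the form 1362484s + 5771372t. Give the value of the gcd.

Apply Euclid's algorithm to 5771372 and 1362484:
5771372 = 4·1362484 + 321436
1362484 = 4·321436 + 76740
321436 = 4·76740 + 14476
76740 = 5·14476 + 4360
14476 = 3·4360 + 1396
4360 = 3·1396 + 172
1396 = 8·172 + 20
172 = 8·20 + 12
20 = 1·12 + 8
12 = 1·8 + 4
8 = 2·4 + 0
gcd(1362484, 5771372) = 4.
Back-substituting:
4 = 12 − 8
4 = −20 + 2·12
4 = 2·172 − 17·20
4 = −17·1396 + 138·172
4 = 138·4360 − 431·1396
4 = −431·14476 + 1431·4360
4 = 1431·76740 − 7586·14476
4 = −7586·321436 + 31775·76740
4 = 31775·1362484 − 134686·321436
4 = −134686·5771372 + 570519·1362484
So 4 = (-134686)·5771372 + (570519)·1362484.

4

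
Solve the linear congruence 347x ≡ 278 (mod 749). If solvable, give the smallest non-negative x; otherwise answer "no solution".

First find gcd(347, 749):
749 = 2×347 + 55
347 = 6×55 + 17
55 = 3×17 + 4
17 = 4×4 + 1
4 = 4×1 + 0
gcd = 1, so a unique solution mod 749 exists.
Back-substitute for the Bézout coefficients:
1 = 17 − 4·4
1 = −4·55 + 13·17
1 = 13·347 − 82·55
1 = −82·749 + 177·347
So 347·(177) ≡ 1 (mod 749), giving 347⁻¹ ≡ 177.
x ≡ 347⁻¹·278 ≡ 177·278 ≡ 521 (mod 749).

521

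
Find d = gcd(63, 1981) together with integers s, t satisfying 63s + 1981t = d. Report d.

Repeated division:
1981 = 31*63 + 28
63 = 2*28 + 7
28 = 4*7 + 0
gcd(63, 1981) = 7.
Express as a combination:
7 = 63 − 2·28
7 = −2·1981 + 63·63
So 7 = (-2)·1981 + (63)·63.

7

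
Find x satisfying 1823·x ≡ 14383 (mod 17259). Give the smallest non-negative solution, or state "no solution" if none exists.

First find gcd(1823, 17259):
17259 = 9·1823 + 852
1823 = 2·852 + 119
852 = 7·119 + 19
119 = 6·19 + 5
19 = 3·5 + 4
5 = 1·4 + 1
4 = 4·1 + 0
gcd = 1, so a unique solution mod 17259 exists.
Back-substitute for the Bézout coefficients:
1 = 5 − 4
1 = −19 + 4·5
1 = 4·119 − 25·19
1 = −25·852 + 179·119
1 = 179·1823 − 383·852
1 = −383·17259 + 3626·1823
So 1823·(3626) ≡ 1 (mod 17259), giving 1823⁻¹ ≡ 3626.
x ≡ 1823⁻¹·14383 ≡ 3626·14383 ≡ 13319 (mod 17259).

13319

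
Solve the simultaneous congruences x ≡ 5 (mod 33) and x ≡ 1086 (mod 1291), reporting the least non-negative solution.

Write x = 5 + 33·k. Then 33·k ≡ 1086 − 5 ≡ 1081 (mod 1291).
Need 33⁻¹ mod 1291. Extended Euclid on (1291, 33):
1291 = 39×33 + 4
33 = 8×4 + 1
4 = 4×1 + 0
Back-substitute:
1 = 33 − 8·4
1 = −8·1291 + 313·33
33⁻¹ ≡ 313 (mod 1291), so k ≡ 313·1081 ≡ 111 (mod 1291).
x = 5 + 33·111 = 3668.

3668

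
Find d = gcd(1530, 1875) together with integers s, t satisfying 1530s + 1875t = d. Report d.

15

Apply Euclid's algorithm to 1875 and 1530:
1875 = 1·1530 + 345
1530 = 4·345 + 150
345 = 2·150 + 45
150 = 3·45 + 15
45 = 3·15 + 0
gcd(1530, 1875) = 15.
Back-substituting:
15 = 150 − 3·45
15 = −3·345 + 7·150
15 = 7·1530 − 31·345
15 = −31·1875 + 38·1530
So 15 = (-31)·1875 + (38)·1530.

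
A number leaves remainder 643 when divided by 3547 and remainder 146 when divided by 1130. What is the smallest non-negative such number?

Write x = 643 + 3547·k. Then 3547·k ≡ 146 − 643 ≡ 633 (mod 1130).
Need 3547⁻¹ mod 1130. Extended Euclid on (1130, 157):
1130 = 7·157 + 31
157 = 5·31 + 2
31 = 15·2 + 1
2 = 2·1 + 0
Back-substitute:
1 = 31 − 15·2
1 = −15·157 + 76·31
1 = 76·1130 − 547·157
3547⁻¹ ≡ 583 (mod 1130), so k ≡ 583·633 ≡ 659 (mod 1130).
x = 643 + 3547·659 = 2338116.

2338116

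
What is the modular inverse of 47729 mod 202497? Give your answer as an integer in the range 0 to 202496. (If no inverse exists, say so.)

gcd(202497, 47729) by repeated division:
202497 = 4·47729 + 11581
47729 = 4·11581 + 1405
11581 = 8·1405 + 341
1405 = 4·341 + 41
341 = 8·41 + 13
41 = 3·13 + 2
13 = 6·2 + 1
2 = 2·1 + 0
Since gcd(47729, 202497) = 1, back-substitute to write 1 as a combination:
1 = 13 − 6·2
1 = −6·41 + 19·13
1 = 19·341 − 158·41
1 = −158·1405 + 651·341
1 = 651·11581 − 5366·1405
1 = −5366·47729 + 22115·11581
1 = 22115·202497 − 93826·47729
So 47729·(-93826) ≡ 1 (mod 202497), and -93826 ≡ 108671 (mod 202497).

108671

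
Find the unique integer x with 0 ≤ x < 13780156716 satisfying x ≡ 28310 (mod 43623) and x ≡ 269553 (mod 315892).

3853204277

Write x = 28310 + 43623·k. Then 43623·k ≡ 269553 − 28310 ≡ 241243 (mod 315892).
Need 43623⁻¹ mod 315892. Extended Euclid on (315892, 43623):
315892 = 7×43623 + 10531
43623 = 4×10531 + 1499
10531 = 7×1499 + 38
1499 = 39×38 + 17
38 = 2×17 + 4
17 = 4×4 + 1
4 = 4×1 + 0
Back-substitute:
1 = 17 − 4·4
1 = −4·38 + 9·17
1 = 9·1499 − 355·38
1 = −355·10531 + 2494·1499
1 = 2494·43623 − 10331·10531
1 = −10331·315892 + 74811·43623
43623⁻¹ ≡ 74811 (mod 315892), so k ≡ 74811·241243 ≡ 88329 (mod 315892).
x = 28310 + 43623·88329 = 3853204277.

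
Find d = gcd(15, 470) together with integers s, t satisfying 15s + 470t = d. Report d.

Euclidean algorithm:
470 = 31·15 + 5
15 = 3·5 + 0
gcd(15, 470) = 5.
Working backward:
5 = 470 − 31·15
So 5 = (1)·470 + (-31)·15.

5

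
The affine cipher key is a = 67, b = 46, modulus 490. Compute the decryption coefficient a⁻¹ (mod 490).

373

Extended Euclidean algorithm:
490 = 7×67 + 21
67 = 3×21 + 4
21 = 5×4 + 1
4 = 4×1 + 0
The gcd is 1. Working backward:
1 = 21 − 5·4
1 = −5·67 + 16·21
1 = 16·490 − 117·67
Hence 67⁻¹ ≡ -117 ≡ 373 (mod 490).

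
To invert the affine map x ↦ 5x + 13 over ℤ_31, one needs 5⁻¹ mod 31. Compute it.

Extended Euclidean algorithm:
31 = 6·5 + 1
5 = 5·1 + 0
The gcd is 1. Working backward:
1 = 31 − 6·5
Thus 5·(-6) ≡ 1 (mod 31); reducing, -6 mod 31 = 25.

25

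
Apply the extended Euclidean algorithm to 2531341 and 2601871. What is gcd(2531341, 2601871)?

1

Euclidean algorithm:
2601871 = 1×2531341 + 70530
2531341 = 35×70530 + 62791
70530 = 1×62791 + 7739
62791 = 8×7739 + 879
7739 = 8×879 + 707
879 = 1×707 + 172
707 = 4×172 + 19
172 = 9×19 + 1
19 = 19×1 + 0
gcd(2531341, 2601871) = 1.
Working backward:
1 = 172 − 9·19
1 = −9·707 + 37·172
1 = 37·879 − 46·707
1 = −46·7739 + 405·879
1 = 405·62791 − 3286·7739
1 = −3286·70530 + 3691·62791
1 = 3691·2531341 − 132471·70530
1 = −132471·2601871 + 136162·2531341
So 1 = (-132471)·2601871 + (136162)·2531341.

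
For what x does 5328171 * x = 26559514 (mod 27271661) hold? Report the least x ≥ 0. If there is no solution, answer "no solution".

First find gcd(5328171, 27271661):
27271661 = 5·5328171 + 630806
5328171 = 8·630806 + 281723
630806 = 2·281723 + 67360
281723 = 4·67360 + 12283
67360 = 5·12283 + 5945
12283 = 2·5945 + 393
5945 = 15·393 + 50
393 = 7·50 + 43
50 = 1·43 + 7
43 = 6·7 + 1
7 = 7·1 + 0
gcd = 1, so a unique solution mod 27271661 exists.
Back-substitute for the Bézout coefficients:
1 = 43 − 6·7
1 = −6·50 + 7·43
1 = 7·393 − 55·50
1 = −55·5945 + 832·393
1 = 832·12283 − 1719·5945
1 = −1719·67360 + 9427·12283
1 = 9427·281723 − 39427·67360
1 = −39427·630806 + 88281·281723
1 = 88281·5328171 − 745675·630806
1 = −745675·27271661 + 3816656·5328171
So 5328171·(3816656) ≡ 1 (mod 27271661), giving 5328171⁻¹ ≡ 3816656.
x ≡ 5328171⁻¹·26559514 ≡ 3816656·26559514 ≡ 9973133 (mod 27271661).

9973133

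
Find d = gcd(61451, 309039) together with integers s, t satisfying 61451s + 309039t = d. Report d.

Repeated division:
309039 = 5·61451 + 1784
61451 = 34·1784 + 795
1784 = 2·795 + 194
795 = 4·194 + 19
194 = 10·19 + 4
19 = 4·4 + 3
4 = 1·3 + 1
3 = 3·1 + 0
gcd(61451, 309039) = 1.
Working backward:
1 = 4 − 3
1 = −19 + 5·4
1 = 5·194 − 51·19
1 = −51·795 + 209·194
1 = 209·1784 − 469·795
1 = −469·61451 + 16155·1784
1 = 16155·309039 − 81244·61451
So 1 = (16155)·309039 + (-81244)·61451.

1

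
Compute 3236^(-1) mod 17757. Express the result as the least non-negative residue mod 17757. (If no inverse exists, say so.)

gcd(17757, 3236) by repeated division:
17757 = 5·3236 + 1577
3236 = 2·1577 + 82
1577 = 19·82 + 19
82 = 4·19 + 6
19 = 3·6 + 1
6 = 6·1 + 0
Since gcd(3236, 17757) = 1, back-substitute to write 1 as a combination:
1 = 19 − 3·6
1 = −3·82 + 13·19
1 = 13·1577 − 250·82
1 = −250·3236 + 513·1577
1 = 513·17757 − 2815·3236
Hence 3236⁻¹ ≡ -2815 ≡ 14942 (mod 17757).

14942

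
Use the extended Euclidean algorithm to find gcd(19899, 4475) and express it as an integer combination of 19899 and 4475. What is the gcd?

1

Repeated division:
19899 = 4·4475 + 1999
4475 = 2·1999 + 477
1999 = 4·477 + 91
477 = 5·91 + 22
91 = 4·22 + 3
22 = 7·3 + 1
3 = 3·1 + 0
gcd(19899, 4475) = 1.
Back-substituting:
1 = 22 − 7·3
1 = −7·91 + 29·22
1 = 29·477 − 152·91
1 = −152·1999 + 637·477
1 = 637·4475 − 1426·1999
1 = −1426·19899 + 6341·4475
So 1 = (-1426)·19899 + (6341)·4475.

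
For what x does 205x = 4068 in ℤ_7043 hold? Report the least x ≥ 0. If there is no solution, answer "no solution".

First find gcd(205, 7043):
7043 = 34*205 + 73
205 = 2*73 + 59
73 = 1*59 + 14
59 = 4*14 + 3
14 = 4*3 + 2
3 = 1*2 + 1
2 = 2*1 + 0
gcd = 1, so a unique solution mod 7043 exists.
Back-substitute for the Bézout coefficients:
1 = 3 − 2
1 = −14 + 5·3
1 = 5·59 − 21·14
1 = −21·73 + 26·59
1 = 26·205 − 73·73
1 = −73·7043 + 2508·205
So 205·(2508) ≡ 1 (mod 7043), giving 205⁻¹ ≡ 2508.
x ≡ 205⁻¹·4068 ≡ 2508·4068 ≡ 4280 (mod 7043).

4280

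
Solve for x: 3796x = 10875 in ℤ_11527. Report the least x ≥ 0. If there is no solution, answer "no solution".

97

First find gcd(3796, 11527):
11527 = 3×3796 + 139
3796 = 27×139 + 43
139 = 3×43 + 10
43 = 4×10 + 3
10 = 3×3 + 1
3 = 3×1 + 0
gcd = 1, so a unique solution mod 11527 exists.
Back-substitute for the Bézout coefficients:
1 = 10 − 3·3
1 = −3·43 + 13·10
1 = 13·139 − 42·43
1 = −42·3796 + 1147·139
1 = 1147·11527 − 3483·3796
So 3796·(-3483) ≡ 1 (mod 11527), giving 3796⁻¹ ≡ 8044.
x ≡ 3796⁻¹·10875 ≡ 8044·10875 ≡ 97 (mod 11527).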